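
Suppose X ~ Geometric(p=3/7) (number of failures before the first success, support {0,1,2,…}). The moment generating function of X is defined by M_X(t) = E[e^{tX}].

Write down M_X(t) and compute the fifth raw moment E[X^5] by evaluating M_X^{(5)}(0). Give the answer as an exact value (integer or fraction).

M_X(t) = 3/(7*(1 - 4*e^(t)/7))

E[X^5] = D^5[M](0) = 135628/81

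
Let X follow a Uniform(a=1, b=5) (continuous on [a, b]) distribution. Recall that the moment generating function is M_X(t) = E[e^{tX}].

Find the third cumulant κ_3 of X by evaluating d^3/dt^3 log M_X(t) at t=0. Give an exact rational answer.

M_X(t) = (e^(5*t) - e^(t))/(4*t)
K_X(t) = log M_X(t) = -log(t) + log(e^(5*t) - e^(t)) - 2*log(2)
D^3[K](t) = (64*t^3*e^(8*t) + 64*t^3*e^(4*t) - 2*e^(12*t) + 6*e^(8*t) - 6*e^(4*t) + 2)/(t^3*e^(12*t) - 3*t^3*e^(8*t) + 3*t^3*e^(4*t) - t^3)

κ_3 = D^3[K](0) = 0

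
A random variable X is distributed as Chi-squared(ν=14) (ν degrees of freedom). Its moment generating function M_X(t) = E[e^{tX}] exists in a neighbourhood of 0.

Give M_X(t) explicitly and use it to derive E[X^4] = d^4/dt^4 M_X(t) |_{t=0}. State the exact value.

E[X^4] = d^4M/dt^4 |_{t=0} = 80640

M_X(t) = (1 - 2*t)^(-7)
dM/dt = 14/(256*t^8 - 1024*t^7 + 1792*t^6 - 1792*t^5 + 1120*t^4 - 448*t^3 + 112*t^2 - 16*t + 1)
d^2M/dt^2 = -224/(512*t^9 - 2304*t^8 + 4608*t^7 - 5376*t^6 + 4032*t^5 - 2016*t^4 + 672*t^3 - 144*t^2 + 18*t - 1)
d^3M/dt^3 = 4032/(1024*t^10 - 5120*t^9 + 11520*t^8 - 15360*t^7 + 13440*t^6 - 8064*t^5 + 3360*t^4 - 960*t^3 + 180*t^2 - 20*t + 1)
d^4M/dt^4 = -80640/(2048*t^11 - 11264*t^10 + 28160*t^9 - 42240*t^8 + 42240*t^7 - 29568*t^6 + 14784*t^5 - 5280*t^4 + 1320*t^3 - 220*t^2 + 22*t - 1)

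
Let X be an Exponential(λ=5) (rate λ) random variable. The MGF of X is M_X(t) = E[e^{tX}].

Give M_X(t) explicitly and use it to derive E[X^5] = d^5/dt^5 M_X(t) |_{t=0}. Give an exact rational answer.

M_X(t) = 5/(5 - t)
dM/dt = 5/(t^2 - 10*t + 25)
d^2M/dt^2 = -10/(t^3 - 15*t^2 + 75*t - 125)
d^3M/dt^3 = 30/(t^4 - 20*t^3 + 150*t^2 - 500*t + 625)
d^4M/dt^4 = -120/(t^5 - 25*t^4 + 250*t^3 - 1250*t^2 + 3125*t - 3125)
d^5M/dt^5 = 600/(t^6 - 30*t^5 + 375*t^4 - 2500*t^3 + 9375*t^2 - 18750*t + 15625)

E[X^5] = d^5M/dt^5 |_{t=0} = 24/625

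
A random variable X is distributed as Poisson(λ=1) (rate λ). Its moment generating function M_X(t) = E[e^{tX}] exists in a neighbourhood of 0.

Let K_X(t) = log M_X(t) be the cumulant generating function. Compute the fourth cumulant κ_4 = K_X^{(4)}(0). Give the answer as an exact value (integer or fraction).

κ_4 = d^4K/dt^4 |_{t=0} = 1

M_X(t) = e^(e^(t) - 1)
K_X(t) = log M_X(t) = e^(t) - 1
dK/dt = e^(t)
d^2K/dt^2 = e^(t)
d^3K/dt^3 = e^(t)
d^4K/dt^4 = e^(t)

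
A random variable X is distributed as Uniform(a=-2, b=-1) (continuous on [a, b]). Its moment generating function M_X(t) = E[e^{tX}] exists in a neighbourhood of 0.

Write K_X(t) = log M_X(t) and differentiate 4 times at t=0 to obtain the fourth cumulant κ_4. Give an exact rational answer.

κ_4 = d^4K/dt^4 |_{t=0} = -1/120

M_X(t) = (e^(-t) - e^(-2*t))/t
K_X(t) = log M_X(t) = -log(t) + log(e^(-t) - e^(-2*t))
dK/dt = (-t*e^(t) + 2*t - e^(t) + 1)/(t*e^(t) - t)
d^2K/dt^2 = (-t^2*e^(t) + e^(2*t) - 2*e^(t) + 1)/(t^2*e^(2*t) - 2*t^2*e^(t) + t^2)
d^3K/dt^3 = (t^3*e^(2*t) + t^3*e^(t) - 2*e^(3*t) + 6*e^(2*t) - 6*e^(t) + 2)/(t^3*e^(3*t) - 3*t^3*e^(2*t) + 3*t^3*e^(t) - t^3)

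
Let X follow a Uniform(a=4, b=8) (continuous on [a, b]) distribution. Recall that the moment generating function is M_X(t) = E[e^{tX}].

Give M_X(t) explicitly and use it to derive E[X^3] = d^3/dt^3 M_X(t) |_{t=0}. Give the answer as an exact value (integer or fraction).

E[X^3] = d^3M/dt^3 |_{t=0} = 240

M_X(t) = (e^(8*t) - e^(4*t))/(4*t)
dM/dt = (8*t*e^(8*t) - 4*t*e^(4*t) - e^(8*t) + e^(4*t))/(4*t^2)
d^2M/dt^2 = (32*t^2*e^(8*t) - 8*t^2*e^(4*t) - 8*t*e^(8*t) + 4*t*e^(4*t) + e^(8*t) - e^(4*t))/(2*t^3)
d^3M/dt^3 = (256*t^3*e^(8*t) - 32*t^3*e^(4*t) - 96*t^2*e^(8*t) + 24*t^2*e^(4*t) + 24*t*e^(8*t) - 12*t*e^(4*t) - 3*e^(8*t) + 3*e^(4*t))/(2*t^4)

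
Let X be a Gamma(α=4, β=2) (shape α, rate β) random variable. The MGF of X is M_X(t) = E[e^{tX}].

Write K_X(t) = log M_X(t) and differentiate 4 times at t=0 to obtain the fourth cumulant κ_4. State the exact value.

κ_4 = K^(4)(0) = 3/2

M_X(t) = 16/(2 - t)^4
K_X(t) = log M_X(t) = -4*log(2 - t) + 4*log(2)
K^(4)(t) = 24/(t^4 - 8*t^3 + 24*t^2 - 32*t + 16)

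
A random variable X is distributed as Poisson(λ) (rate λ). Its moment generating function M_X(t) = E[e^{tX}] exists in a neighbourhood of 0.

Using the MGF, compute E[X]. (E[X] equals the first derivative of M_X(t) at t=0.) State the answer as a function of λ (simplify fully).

E[X] = M′(0) = λ

M_X(t) = e^(λ*(e^(t) - 1))
M′(t) = λ*e^(-λ)*e^(t)*e^(λ*e^(t))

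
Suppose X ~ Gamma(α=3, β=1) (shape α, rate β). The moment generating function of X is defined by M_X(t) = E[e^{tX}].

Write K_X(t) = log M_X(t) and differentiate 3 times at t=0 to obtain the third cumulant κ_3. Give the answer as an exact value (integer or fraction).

κ_3 = d^3K/dt^3 |_{t=0} = 6

M_X(t) = (1 - t)^(-3)
K_X(t) = log M_X(t) = -3*log(1 - t)
dK/dt = -3/(t - 1)
d^2K/dt^2 = 3/(t^2 - 2*t + 1)
d^3K/dt^3 = -6/(t^3 - 3*t^2 + 3*t - 1)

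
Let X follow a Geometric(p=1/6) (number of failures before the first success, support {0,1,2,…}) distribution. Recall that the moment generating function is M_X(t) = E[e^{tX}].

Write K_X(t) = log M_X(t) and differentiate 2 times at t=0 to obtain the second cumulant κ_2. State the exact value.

M_X(t) = 1/(6*(1 - 5*e^(t)/6))
K_X(t) = log M_X(t) = -log(1 - 5*e^(t)/6) - log(6)
dK/dt = -5*e^(t)/(5*e^(t) - 6)
d^2K/dt^2 = 30*e^(t)/(25*e^(2*t) - 60*e^(t) + 36)

κ_2 = d^2K/dt^2 |_{t=0} = 30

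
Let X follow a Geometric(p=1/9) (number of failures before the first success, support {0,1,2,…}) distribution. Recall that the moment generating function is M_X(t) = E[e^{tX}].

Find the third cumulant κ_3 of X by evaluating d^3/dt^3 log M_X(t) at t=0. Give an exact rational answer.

M_X(t) = 1/(9*(1 - 8*e^(t)/9))
K_X(t) = log M_X(t) = -log(1 - 8*e^(t)/9) - 2*log(3)
D^3[K](t) = (-576*e^(2*t) - 648*e^(t))/(512*e^(3*t) - 1728*e^(2*t) + 1944*e^(t) - 729)

κ_3 = D^3[K](0) = 1224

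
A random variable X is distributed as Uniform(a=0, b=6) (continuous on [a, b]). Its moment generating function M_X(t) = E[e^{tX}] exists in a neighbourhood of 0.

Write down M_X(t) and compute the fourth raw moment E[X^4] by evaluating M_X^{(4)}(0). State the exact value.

M_X(t) = (e^(6*t) - 1)/(6*t)
M^(4)(t) = (216*t^4*e^(6*t) - 144*t^3*e^(6*t) + 72*t^2*e^(6*t) - 24*t*e^(6*t) + 4*e^(6*t) - 4)/t^5

E[X^4] = M^(4)(0) = 1296/5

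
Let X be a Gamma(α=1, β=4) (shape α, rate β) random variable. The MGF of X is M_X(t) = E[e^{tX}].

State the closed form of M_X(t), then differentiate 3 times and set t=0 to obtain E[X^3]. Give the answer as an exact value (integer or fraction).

E[X^3] = d^3M/dt^3 |_{t=0} = 3/32

M_X(t) = 4/(4 - t)
dM/dt = 4/(t^2 - 8*t + 16)
d^2M/dt^2 = -8/(t^3 - 12*t^2 + 48*t - 64)
d^3M/dt^3 = 24/(t^4 - 16*t^3 + 96*t^2 - 256*t + 256)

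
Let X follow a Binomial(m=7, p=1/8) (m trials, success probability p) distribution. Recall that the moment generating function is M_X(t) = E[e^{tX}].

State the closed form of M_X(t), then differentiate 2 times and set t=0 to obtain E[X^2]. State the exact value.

M_X(t) = (e^(t)/8 + 7/8)^7
M′(t) = 7*e^(7*t)/2097152 + 147*e^(6*t)/1048576 + 5145*e^(5*t)/2097152 + 12005*e^(4*t)/524288 + 252105*e^(3*t)/2097152 + 352947*e^(2*t)/1048576 + 823543*e^(t)/2097152
M′′(t) = 49*e^(7*t)/2097152 + 441*e^(6*t)/524288 + 25725*e^(5*t)/2097152 + 12005*e^(4*t)/131072 + 756315*e^(3*t)/2097152 + 352947*e^(2*t)/524288 + 823543*e^(t)/2097152

E[X^2] = M′′(0) = 49/32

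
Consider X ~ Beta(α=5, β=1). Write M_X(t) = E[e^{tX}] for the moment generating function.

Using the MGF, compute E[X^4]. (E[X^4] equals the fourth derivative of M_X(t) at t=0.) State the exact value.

M_X(t) = ₁F₁(5; 6; t)
M′(t) = 5*₁F₁(6; 7; t)/6
M′′(t) = 5*₁F₁(7; 8; t)/7
M′′′(t) = 5*₁F₁(8; 9; t)/8
M′′′′(t) = 5*₁F₁(9; 10; t)/9

E[X^4] = M′′′′(0) = 5/9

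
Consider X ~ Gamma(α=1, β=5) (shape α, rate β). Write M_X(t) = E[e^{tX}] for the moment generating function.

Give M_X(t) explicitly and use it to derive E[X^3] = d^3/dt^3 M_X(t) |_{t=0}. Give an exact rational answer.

M_X(t) = 5/(5 - t)
M^(3)(t) = 30/(t^4 - 20*t^3 + 150*t^2 - 500*t + 625)

E[X^3] = M^(3)(0) = 6/125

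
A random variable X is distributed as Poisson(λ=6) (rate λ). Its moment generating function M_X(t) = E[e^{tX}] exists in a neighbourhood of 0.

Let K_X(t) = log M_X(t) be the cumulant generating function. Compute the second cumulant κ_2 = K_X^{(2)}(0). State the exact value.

M_X(t) = e^(6*e^(t) - 6)
K_X(t) = log M_X(t) = 6*e^(t) - 6
K′(t) = 6*e^(t)
K′′(t) = 6*e^(t)

κ_2 = K′′(0) = 6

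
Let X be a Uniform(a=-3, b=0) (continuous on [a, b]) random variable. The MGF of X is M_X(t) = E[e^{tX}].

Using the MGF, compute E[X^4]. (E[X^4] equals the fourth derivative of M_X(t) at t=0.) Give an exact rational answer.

M_X(t) = (1 - e^(-3*t))/(3*t)
dM/dt = (3*t - e^(3*t) + 1)*e^(-3*t)/(3*t^2)
d^2M/dt^2 = (-9*t^2 - 6*t + 2*e^(3*t) - 2)*e^(-3*t)/(3*t^3)
d^3M/dt^3 = (9*t^3 + 9*t^2 + 6*t - 2*e^(3*t) + 2)*e^(-3*t)/t^4
d^4M/dt^4 = (-27*t^4 - 36*t^3 - 36*t^2 - 24*t + 8*e^(3*t) - 8)*e^(-3*t)/t^5

E[X^4] = d^4M/dt^4 |_{t=0} = 81/5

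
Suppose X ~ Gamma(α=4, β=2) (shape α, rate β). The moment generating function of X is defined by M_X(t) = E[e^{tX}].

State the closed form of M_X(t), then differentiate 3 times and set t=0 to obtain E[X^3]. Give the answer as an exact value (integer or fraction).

M_X(t) = 16/(2 - t)^4
M′(t) = -64/(t^5 - 10*t^4 + 40*t^3 - 80*t^2 + 80*t - 32)
M′′(t) = 320/(t^6 - 12*t^5 + 60*t^4 - 160*t^3 + 240*t^2 - 192*t + 64)
M′′′(t) = -1920/(t^7 - 14*t^6 + 84*t^5 - 280*t^4 + 560*t^3 - 672*t^2 + 448*t - 128)

E[X^3] = M′′′(0) = 15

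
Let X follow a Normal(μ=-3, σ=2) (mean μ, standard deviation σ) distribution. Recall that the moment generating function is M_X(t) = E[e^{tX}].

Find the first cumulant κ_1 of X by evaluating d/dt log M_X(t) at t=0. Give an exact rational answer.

M_X(t) = e^(2*t^2 - 3*t)
K_X(t) = log M_X(t) = 2*t^2 - 3*t
D[K](t) = 4*t - 3

κ_1 = D[K](0) = -3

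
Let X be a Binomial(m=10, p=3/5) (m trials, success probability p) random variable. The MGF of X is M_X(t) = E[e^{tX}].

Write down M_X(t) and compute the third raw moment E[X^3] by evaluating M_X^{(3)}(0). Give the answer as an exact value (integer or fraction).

M_X(t) = (3*e^(t)/5 + 2/5)^10

E[X^3] = D^3[M](0) = 6468/25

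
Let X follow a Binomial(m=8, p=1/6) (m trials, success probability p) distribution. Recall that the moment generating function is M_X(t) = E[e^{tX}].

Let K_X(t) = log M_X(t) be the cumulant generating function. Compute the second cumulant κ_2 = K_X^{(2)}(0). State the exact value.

κ_2 = d^2K/dt^2 |_{t=0} = 10/9

M_X(t) = (e^(t)/6 + 5/6)^8
K_X(t) = log M_X(t) = 8*log(e^(t)/6 + 5/6)
dK/dt = 8*e^(t)/(e^(t) + 5)
d^2K/dt^2 = 40*e^(t)/(e^(2*t) + 10*e^(t) + 25)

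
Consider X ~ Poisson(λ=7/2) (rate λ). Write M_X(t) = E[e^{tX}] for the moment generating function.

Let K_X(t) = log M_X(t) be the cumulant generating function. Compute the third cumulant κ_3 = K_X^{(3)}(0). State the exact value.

κ_3 = K^(3)(0) = 7/2

M_X(t) = e^(7*e^(t)/2 - 7/2)
K_X(t) = log M_X(t) = 7*e^(t)/2 - 7/2
K^(3)(t) = 7*e^(t)/2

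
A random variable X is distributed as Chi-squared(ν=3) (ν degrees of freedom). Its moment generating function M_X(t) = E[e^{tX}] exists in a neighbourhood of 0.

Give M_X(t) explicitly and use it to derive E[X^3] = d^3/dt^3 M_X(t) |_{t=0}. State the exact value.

M_X(t) = (1 - 2*t)^(-3/2)
dM/dt = 3/(4*t^2*√(1 - 2*t) - 4*t*√(1 - 2*t) + √(1 - 2*t))
d^2M/dt^2 = -15/(8*t^3*√(1 - 2*t) - 12*t^2*√(1 - 2*t) + 6*t*√(1 - 2*t) - √(1 - 2*t))
d^3M/dt^3 = 105/(16*t^4*√(1 - 2*t) - 32*t^3*√(1 - 2*t) + 24*t^2*√(1 - 2*t) - 8*t*√(1 - 2*t) + √(1 - 2*t))

E[X^3] = d^3M/dt^3 |_{t=0} = 105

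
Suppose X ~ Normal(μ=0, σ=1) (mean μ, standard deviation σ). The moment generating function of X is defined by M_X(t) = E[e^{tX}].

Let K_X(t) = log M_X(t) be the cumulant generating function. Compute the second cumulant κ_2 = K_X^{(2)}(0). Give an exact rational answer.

M_X(t) = e^(t^2/2)
K_X(t) = log M_X(t) = t^2/2
D^2[K](t) = 1

κ_2 = D^2[K](0) = 1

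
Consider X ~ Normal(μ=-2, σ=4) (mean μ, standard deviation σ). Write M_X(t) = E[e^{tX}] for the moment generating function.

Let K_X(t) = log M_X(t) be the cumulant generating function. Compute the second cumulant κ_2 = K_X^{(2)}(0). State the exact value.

κ_2 = d^2K/dt^2 |_{t=0} = 16

M_X(t) = e^(8*t^2 - 2*t)
K_X(t) = log M_X(t) = 8*t^2 - 2*t
dK/dt = 16*t - 2
d^2K/dt^2 = 16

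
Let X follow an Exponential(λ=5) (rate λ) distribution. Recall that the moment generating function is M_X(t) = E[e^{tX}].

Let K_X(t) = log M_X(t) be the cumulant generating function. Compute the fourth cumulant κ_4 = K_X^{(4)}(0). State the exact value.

M_X(t) = 5/(5 - t)
K_X(t) = log M_X(t) = -log(5 - t) + log(5)
K^(4)(t) = 6/(t^4 - 20*t^3 + 150*t^2 - 500*t + 625)

κ_4 = K^(4)(0) = 6/625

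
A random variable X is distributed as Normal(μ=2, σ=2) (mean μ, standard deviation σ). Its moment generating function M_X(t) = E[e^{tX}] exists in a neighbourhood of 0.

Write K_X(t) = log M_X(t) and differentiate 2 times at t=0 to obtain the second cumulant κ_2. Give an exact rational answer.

κ_2 = K′′(0) = 4

M_X(t) = e^(2*t^2 + 2*t)
K_X(t) = log M_X(t) = 2*t^2 + 2*t
K′(t) = 4*t + 2
K′′(t) = 4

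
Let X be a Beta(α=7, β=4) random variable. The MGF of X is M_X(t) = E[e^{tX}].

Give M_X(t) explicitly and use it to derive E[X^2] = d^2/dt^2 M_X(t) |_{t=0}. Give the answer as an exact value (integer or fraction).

E[X^2] = M^(2)(0) = 14/33

M_X(t) = ₁F₁(7; 11; t)
M^(2)(t) = 14*₁F₁(9; 13; t)/33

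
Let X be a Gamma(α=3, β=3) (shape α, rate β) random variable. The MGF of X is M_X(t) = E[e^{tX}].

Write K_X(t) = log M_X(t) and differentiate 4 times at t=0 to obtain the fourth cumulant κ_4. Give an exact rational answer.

M_X(t) = 27/(3 - t)^3
K_X(t) = log M_X(t) = -3*log(3 - t) + 3*log(3)
K^(4)(t) = 18/(t^4 - 12*t^3 + 54*t^2 - 108*t + 81)

κ_4 = K^(4)(0) = 2/9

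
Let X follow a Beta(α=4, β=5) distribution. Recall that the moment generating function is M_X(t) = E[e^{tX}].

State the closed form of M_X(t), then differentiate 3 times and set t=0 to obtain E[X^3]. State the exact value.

E[X^3] = M^(3)(0) = 4/33

M_X(t) = ₁F₁(4; 9; t)
M^(3)(t) = 4*₁F₁(7; 12; t)/33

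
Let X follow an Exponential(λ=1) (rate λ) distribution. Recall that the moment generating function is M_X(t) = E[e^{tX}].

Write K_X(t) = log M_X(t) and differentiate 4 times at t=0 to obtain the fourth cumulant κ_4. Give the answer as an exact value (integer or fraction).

M_X(t) = 1/(1 - t)
K_X(t) = log M_X(t) = -log(1 - t)
K^(4)(t) = 6/(t^4 - 4*t^3 + 6*t^2 - 4*t + 1)

κ_4 = K^(4)(0) = 6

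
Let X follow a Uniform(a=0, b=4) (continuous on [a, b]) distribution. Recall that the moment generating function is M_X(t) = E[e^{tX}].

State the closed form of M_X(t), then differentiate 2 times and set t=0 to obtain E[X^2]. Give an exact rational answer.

E[X^2] = d^2M/dt^2 |_{t=0} = 16/3

M_X(t) = (e^(4*t) - 1)/(4*t)
dM/dt = (4*t*e^(4*t) - e^(4*t) + 1)/(4*t^2)
d^2M/dt^2 = (8*t^2*e^(4*t) - 4*t*e^(4*t) + e^(4*t) - 1)/(2*t^3)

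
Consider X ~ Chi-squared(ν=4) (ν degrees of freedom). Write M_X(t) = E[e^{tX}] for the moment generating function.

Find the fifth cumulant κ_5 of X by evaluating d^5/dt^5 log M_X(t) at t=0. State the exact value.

κ_5 = d^5K/dt^5 |_{t=0} = 1536

M_X(t) = (1 - 2*t)^(-2)
K_X(t) = log M_X(t) = -2*log(1 - 2*t)
dK/dt = -4/(2*t - 1)
d^2K/dt^2 = 8/(4*t^2 - 4*t + 1)
d^3K/dt^3 = -32/(8*t^3 - 12*t^2 + 6*t - 1)
d^4K/dt^4 = 192/(16*t^4 - 32*t^3 + 24*t^2 - 8*t + 1)
d^5K/dt^5 = -1536/(32*t^5 - 80*t^4 + 80*t^3 - 40*t^2 + 10*t - 1)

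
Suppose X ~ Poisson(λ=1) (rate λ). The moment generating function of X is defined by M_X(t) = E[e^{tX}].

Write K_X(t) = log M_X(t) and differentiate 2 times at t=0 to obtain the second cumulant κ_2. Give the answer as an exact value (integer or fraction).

M_X(t) = e^(e^(t) - 1)
K_X(t) = log M_X(t) = e^(t) - 1
D^2[K](t) = e^(t)

κ_2 = D^2[K](0) = 1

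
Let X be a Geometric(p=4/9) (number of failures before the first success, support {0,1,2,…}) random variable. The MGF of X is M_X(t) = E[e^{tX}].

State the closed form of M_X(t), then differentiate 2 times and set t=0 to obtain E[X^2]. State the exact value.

E[X^2] = d^2M/dt^2 |_{t=0} = 35/8

M_X(t) = 4/(9*(1 - 5*e^(t)/9))
dM/dt = 20*e^(t)/(25*e^(2*t) - 90*e^(t) + 81)
d^2M/dt^2 = (-100*e^(2*t) - 180*e^(t))/(125*e^(3*t) - 675*e^(2*t) + 1215*e^(t) - 729)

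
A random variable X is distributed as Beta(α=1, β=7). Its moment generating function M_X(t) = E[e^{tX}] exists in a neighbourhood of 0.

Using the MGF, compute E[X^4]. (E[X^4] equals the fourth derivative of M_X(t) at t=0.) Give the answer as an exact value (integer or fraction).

M_X(t) = ₁F₁(1; 8; t)
M′(t) = ₁F₁(2; 9; t)/8
M′′(t) = ₁F₁(3; 10; t)/36
M′′′(t) = ₁F₁(4; 11; t)/120
M′′′′(t) = ₁F₁(5; 12; t)/330

E[X^4] = M′′′′(0) = 1/330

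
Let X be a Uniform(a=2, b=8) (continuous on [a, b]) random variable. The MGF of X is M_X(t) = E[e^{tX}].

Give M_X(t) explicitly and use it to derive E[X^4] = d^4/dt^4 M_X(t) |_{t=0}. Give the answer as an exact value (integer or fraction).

M_X(t) = (e^(8*t) - e^(2*t))/(6*t)
M′(t) = (8*t*e^(8*t) - 2*t*e^(2*t) - e^(8*t) + e^(2*t))/(6*t^2)
M′′(t) = (32*t^2*e^(8*t) - 2*t^2*e^(2*t) - 8*t*e^(8*t) + 2*t*e^(2*t) + e^(8*t) - e^(2*t))/(3*t^3)
M′′′(t) = (256*t^3*e^(8*t) - 4*t^3*e^(2*t) - 96*t^2*e^(8*t) + 6*t^2*e^(2*t) + 24*t*e^(8*t) - 6*t*e^(2*t) - 3*e^(8*t) + 3*e^(2*t))/(3*t^4)

E[X^4] = M′′′′(0) = 5456/5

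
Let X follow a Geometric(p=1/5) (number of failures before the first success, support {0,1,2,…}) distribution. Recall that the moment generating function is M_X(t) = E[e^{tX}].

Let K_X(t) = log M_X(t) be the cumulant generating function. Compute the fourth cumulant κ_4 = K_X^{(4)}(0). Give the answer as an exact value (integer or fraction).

κ_4 = K^(4)(0) = 2420

M_X(t) = 1/(5*(1 - 4*e^(t)/5))
K_X(t) = log M_X(t) = -log(1 - 4*e^(t)/5) - log(5)
K^(4)(t) = (320*e^(3*t) + 1600*e^(2*t) + 500*e^(t))/(256*e^(4*t) - 1280*e^(3*t) + 2400*e^(2*t) - 2000*e^(t) + 625)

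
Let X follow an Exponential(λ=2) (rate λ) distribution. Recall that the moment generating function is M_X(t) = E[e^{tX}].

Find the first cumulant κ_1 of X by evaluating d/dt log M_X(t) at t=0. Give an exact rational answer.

M_X(t) = 2/(2 - t)
K_X(t) = log M_X(t) = -log(2 - t) + log(2)
dK/dt = -1/(t - 2)

κ_1 = dK/dt |_{t=0} = 1/2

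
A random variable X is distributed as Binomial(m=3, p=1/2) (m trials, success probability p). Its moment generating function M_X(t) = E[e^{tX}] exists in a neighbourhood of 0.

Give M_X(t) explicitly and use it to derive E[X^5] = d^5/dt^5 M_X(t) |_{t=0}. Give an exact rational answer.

M_X(t) = (e^(t)/2 + 1/2)^3
D^5[M](t) = 243*e^(3*t)/8 + 12*e^(2*t) + 3*e^(t)/8

E[X^5] = D^5[M](0) = 171/4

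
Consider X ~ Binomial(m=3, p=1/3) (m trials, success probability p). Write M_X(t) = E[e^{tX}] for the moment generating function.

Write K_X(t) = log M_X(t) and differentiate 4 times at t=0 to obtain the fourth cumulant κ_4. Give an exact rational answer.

M_X(t) = (e^(t)/3 + 2/3)^3
K_X(t) = log M_X(t) = 3*log(e^(t)/3 + 2/3)
D^4[K](t) = (6*e^(3*t) - 48*e^(2*t) + 24*e^(t))/(e^(4*t) + 8*e^(3*t) + 24*e^(2*t) + 32*e^(t) + 16)

κ_4 = D^4[K](0) = -2/9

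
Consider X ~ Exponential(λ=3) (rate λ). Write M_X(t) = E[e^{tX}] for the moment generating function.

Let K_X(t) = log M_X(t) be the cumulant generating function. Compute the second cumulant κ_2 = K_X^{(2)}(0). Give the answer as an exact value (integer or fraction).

κ_2 = K′′(0) = 1/9

M_X(t) = 3/(3 - t)
K_X(t) = log M_X(t) = -log(3 - t) + log(3)
K′(t) = -1/(t - 3)
K′′(t) = 1/(t^2 - 6*t + 9)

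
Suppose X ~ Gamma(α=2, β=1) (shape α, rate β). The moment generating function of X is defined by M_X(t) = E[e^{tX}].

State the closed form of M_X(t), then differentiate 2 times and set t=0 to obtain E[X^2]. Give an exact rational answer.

M_X(t) = (1 - t)^(-2)
M^(2)(t) = 6/(t^4 - 4*t^3 + 6*t^2 - 4*t + 1)

E[X^2] = M^(2)(0) = 6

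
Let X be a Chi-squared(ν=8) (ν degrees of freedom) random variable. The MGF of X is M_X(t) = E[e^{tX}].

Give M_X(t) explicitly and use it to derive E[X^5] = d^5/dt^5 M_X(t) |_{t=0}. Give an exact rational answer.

M_X(t) = (1 - 2*t)^(-4)
M^(5)(t) = -215040/(512*t^9 - 2304*t^8 + 4608*t^7 - 5376*t^6 + 4032*t^5 - 2016*t^4 + 672*t^3 - 144*t^2 + 18*t - 1)

E[X^5] = M^(5)(0) = 215040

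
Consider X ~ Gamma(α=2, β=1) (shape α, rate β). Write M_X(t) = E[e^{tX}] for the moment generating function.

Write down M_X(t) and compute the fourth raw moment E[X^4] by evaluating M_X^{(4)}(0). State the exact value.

E[X^4] = d^4M/dt^4 |_{t=0} = 120

M_X(t) = (1 - t)^(-2)
dM/dt = -2/(t^3 - 3*t^2 + 3*t - 1)
d^2M/dt^2 = 6/(t^4 - 4*t^3 + 6*t^2 - 4*t + 1)
d^3M/dt^3 = -24/(t^5 - 5*t^4 + 10*t^3 - 10*t^2 + 5*t - 1)
d^4M/dt^4 = 120/(t^6 - 6*t^5 + 15*t^4 - 20*t^3 + 15*t^2 - 6*t + 1)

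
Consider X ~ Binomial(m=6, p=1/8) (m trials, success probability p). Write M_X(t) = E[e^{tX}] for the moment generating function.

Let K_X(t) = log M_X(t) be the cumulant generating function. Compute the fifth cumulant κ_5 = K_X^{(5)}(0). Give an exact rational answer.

κ_5 = D^5[K](0) = -315/2048

M_X(t) = (e^(t)/8 + 7/8)^6
K_X(t) = log M_X(t) = 6*log(e^(t)/8 + 7/8)
D^5[K](t) = (-42*e^(4*t) + 3234*e^(3*t) - 22638*e^(2*t) + 14406*e^(t))/(e^(5*t) + 35*e^(4*t) + 490*e^(3*t) + 3430*e^(2*t) + 12005*e^(t) + 16807)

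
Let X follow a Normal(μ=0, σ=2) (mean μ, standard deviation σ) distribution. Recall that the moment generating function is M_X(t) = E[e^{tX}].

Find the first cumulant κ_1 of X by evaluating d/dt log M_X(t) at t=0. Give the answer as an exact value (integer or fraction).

κ_1 = K′(0) = 0

M_X(t) = e^(2*t^2)
K_X(t) = log M_X(t) = 2*t^2
K′(t) = 4*t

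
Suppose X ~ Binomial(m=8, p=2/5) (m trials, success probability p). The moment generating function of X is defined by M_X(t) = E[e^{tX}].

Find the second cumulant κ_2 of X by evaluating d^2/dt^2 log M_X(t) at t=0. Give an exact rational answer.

M_X(t) = (2*e^(t)/5 + 3/5)^8
K_X(t) = log M_X(t) = 8*log(2*e^(t)/5 + 3/5)
D^2[K](t) = 48*e^(t)/(4*e^(2*t) + 12*e^(t) + 9)

κ_2 = D^2[K](0) = 48/25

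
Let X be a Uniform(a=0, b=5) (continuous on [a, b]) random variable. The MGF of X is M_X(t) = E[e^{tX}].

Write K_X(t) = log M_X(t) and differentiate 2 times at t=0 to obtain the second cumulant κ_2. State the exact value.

M_X(t) = (e^(5*t) - 1)/(5*t)
K_X(t) = log M_X(t) = -log(t) + log(e^(5*t) - 1) - log(5)
D^2[K](t) = (-25*t^2*e^(5*t) + e^(10*t) - 2*e^(5*t) + 1)/(t^2*e^(10*t) - 2*t^2*e^(5*t) + t^2)

κ_2 = D^2[K](0) = 25/12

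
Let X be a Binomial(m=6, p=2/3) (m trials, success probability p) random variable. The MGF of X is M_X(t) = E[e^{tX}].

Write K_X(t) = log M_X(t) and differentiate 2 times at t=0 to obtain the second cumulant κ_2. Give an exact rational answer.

M_X(t) = (2*e^(t)/3 + 1/3)^6
K_X(t) = log M_X(t) = 6*log(2*e^(t)/3 + 1/3)
dK/dt = 12*e^(t)/(2*e^(t) + 1)
d^2K/dt^2 = 12*e^(t)/(4*e^(2*t) + 4*e^(t) + 1)

κ_2 = d^2K/dt^2 |_{t=0} = 4/3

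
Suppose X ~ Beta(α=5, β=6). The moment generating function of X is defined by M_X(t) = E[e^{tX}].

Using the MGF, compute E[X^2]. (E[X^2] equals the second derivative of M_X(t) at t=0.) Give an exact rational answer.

E[X^2] = M^(2)(0) = 5/22

M_X(t) = ₁F₁(5; 11; t)
M^(2)(t) = 5*₁F₁(7; 13; t)/22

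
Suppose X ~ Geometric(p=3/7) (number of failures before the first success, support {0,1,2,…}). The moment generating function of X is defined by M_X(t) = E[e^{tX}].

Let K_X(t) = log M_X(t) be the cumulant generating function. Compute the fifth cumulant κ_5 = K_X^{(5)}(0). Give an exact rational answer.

κ_5 = d^5K/dt^5 |_{t=0} = 35420/81

M_X(t) = 3/(7*(1 - 4*e^(t)/7))
K_X(t) = log M_X(t) = -log(1 - 4*e^(t)/7) - log(7) + log(3)
dK/dt = -4*e^(t)/(4*e^(t) - 7)
d^2K/dt^2 = 28*e^(t)/(16*e^(2*t) - 56*e^(t) + 49)
d^3K/dt^3 = (-112*e^(2*t) - 196*e^(t))/(64*e^(3*t) - 336*e^(2*t) + 588*e^(t) - 343)
d^4K/dt^4 = (448*e^(3*t) + 3136*e^(2*t) + 1372*e^(t))/(256*e^(4*t) - 1792*e^(3*t) + 4704*e^(2*t) - 5488*e^(t) + 2401)
d^5K/dt^5 = (-1792*e^(4*t) - 34496*e^(3*t) - 60368*e^(2*t) - 9604*e^(t))/(1024*e^(5*t) - 8960*e^(4*t) + 31360*e^(3*t) - 54880*e^(2*t) + 48020*e^(t) - 16807)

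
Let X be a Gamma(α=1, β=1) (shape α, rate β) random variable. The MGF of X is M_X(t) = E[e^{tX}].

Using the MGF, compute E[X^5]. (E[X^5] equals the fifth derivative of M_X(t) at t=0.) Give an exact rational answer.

M_X(t) = 1/(1 - t)
dM/dt = 1/(t^2 - 2*t + 1)
d^2M/dt^2 = -2/(t^3 - 3*t^2 + 3*t - 1)
d^3M/dt^3 = 6/(t^4 - 4*t^3 + 6*t^2 - 4*t + 1)
d^4M/dt^4 = -24/(t^5 - 5*t^4 + 10*t^3 - 10*t^2 + 5*t - 1)
d^5M/dt^5 = 120/(t^6 - 6*t^5 + 15*t^4 - 20*t^3 + 15*t^2 - 6*t + 1)

E[X^5] = d^5M/dt^5 |_{t=0} = 120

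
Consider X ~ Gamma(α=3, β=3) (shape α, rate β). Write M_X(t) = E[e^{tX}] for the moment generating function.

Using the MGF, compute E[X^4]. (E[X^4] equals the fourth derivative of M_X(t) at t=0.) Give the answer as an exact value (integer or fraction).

E[X^4] = D^4[M](0) = 40/9

M_X(t) = 27/(3 - t)^3
D^4[M](t) = -9720/(t^7 - 21*t^6 + 189*t^5 - 945*t^4 + 2835*t^3 - 5103*t^2 + 5103*t - 2187)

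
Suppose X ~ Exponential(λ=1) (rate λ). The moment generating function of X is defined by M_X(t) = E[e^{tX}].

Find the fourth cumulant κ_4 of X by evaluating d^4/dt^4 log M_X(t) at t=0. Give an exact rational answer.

κ_4 = K^(4)(0) = 6

M_X(t) = 1/(1 - t)
K_X(t) = log M_X(t) = -log(1 - t)
K^(4)(t) = 6/(t^4 - 4*t^3 + 6*t^2 - 4*t + 1)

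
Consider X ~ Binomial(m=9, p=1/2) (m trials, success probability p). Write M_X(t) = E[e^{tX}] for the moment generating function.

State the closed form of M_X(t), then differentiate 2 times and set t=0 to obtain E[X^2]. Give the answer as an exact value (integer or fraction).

E[X^2] = M^(2)(0) = 45/2

M_X(t) = (e^(t)/2 + 1/2)^9
M^(2)(t) = 81*e^(9*t)/512 + 9*e^(8*t)/8 + 441*e^(7*t)/128 + 189*e^(6*t)/32 + 1575*e^(5*t)/256 + 63*e^(4*t)/16 + 189*e^(3*t)/128 + 9*e^(2*t)/32 + 9*e^(t)/512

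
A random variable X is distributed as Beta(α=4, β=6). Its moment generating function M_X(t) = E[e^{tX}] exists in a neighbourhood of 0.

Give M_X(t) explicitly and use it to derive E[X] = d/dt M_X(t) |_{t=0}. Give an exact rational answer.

E[X] = dM/dt |_{t=0} = 2/5

M_X(t) = ₁F₁(4; 10; t)
dM/dt = 2*₁F₁(5; 11; t)/5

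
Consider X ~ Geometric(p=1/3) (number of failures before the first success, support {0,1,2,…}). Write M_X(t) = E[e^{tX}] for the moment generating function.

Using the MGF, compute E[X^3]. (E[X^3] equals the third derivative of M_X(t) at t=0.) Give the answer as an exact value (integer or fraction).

E[X^3] = D^3[M](0) = 74

M_X(t) = 1/(3*(1 - 2*e^(t)/3))
D^3[M](t) = (8*e^(3*t) + 48*e^(2*t) + 18*e^(t))/(16*e^(4*t) - 96*e^(3*t) + 216*e^(2*t) - 216*e^(t) + 81)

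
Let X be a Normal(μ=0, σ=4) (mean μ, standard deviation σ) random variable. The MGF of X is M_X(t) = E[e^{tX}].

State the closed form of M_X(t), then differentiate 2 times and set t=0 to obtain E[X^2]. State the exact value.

E[X^2] = d^2M/dt^2 |_{t=0} = 16

M_X(t) = e^(8*t^2)
dM/dt = 16*t*e^(8*t^2)
d^2M/dt^2 = 256*t^2*e^(8*t^2) + 16*e^(8*t^2)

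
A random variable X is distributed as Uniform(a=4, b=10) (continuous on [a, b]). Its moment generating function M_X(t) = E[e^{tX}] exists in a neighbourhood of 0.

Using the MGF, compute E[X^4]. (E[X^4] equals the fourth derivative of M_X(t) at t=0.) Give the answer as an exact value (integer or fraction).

M_X(t) = (e^(10*t) - e^(4*t))/(6*t)

E[X^4] = D^4[M](0) = 16496/5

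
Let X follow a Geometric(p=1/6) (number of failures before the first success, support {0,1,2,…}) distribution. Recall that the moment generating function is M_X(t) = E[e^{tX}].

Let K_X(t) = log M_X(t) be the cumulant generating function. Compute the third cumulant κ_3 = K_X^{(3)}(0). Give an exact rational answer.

κ_3 = K^(3)(0) = 330

M_X(t) = 1/(6*(1 - 5*e^(t)/6))
K_X(t) = log M_X(t) = -log(1 - 5*e^(t)/6) - log(6)
K^(3)(t) = (-150*e^(2*t) - 180*e^(t))/(125*e^(3*t) - 450*e^(2*t) + 540*e^(t) - 216)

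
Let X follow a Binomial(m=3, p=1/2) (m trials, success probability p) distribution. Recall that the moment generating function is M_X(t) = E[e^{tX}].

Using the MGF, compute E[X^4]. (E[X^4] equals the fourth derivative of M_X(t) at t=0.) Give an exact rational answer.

M_X(t) = (e^(t)/2 + 1/2)^3
D^4[M](t) = 81*e^(3*t)/8 + 6*e^(2*t) + 3*e^(t)/8

E[X^4] = D^4[M](0) = 33/2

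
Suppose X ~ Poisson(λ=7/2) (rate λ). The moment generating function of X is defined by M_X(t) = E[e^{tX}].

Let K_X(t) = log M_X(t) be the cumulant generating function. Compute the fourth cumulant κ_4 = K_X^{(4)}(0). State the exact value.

M_X(t) = e^(7*e^(t)/2 - 7/2)
K_X(t) = log M_X(t) = 7*e^(t)/2 - 7/2
D^4[K](t) = 7*e^(t)/2

κ_4 = D^4[K](0) = 7/2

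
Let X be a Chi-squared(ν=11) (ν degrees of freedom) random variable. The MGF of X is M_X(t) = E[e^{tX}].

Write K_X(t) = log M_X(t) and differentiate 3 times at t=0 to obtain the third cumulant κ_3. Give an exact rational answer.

κ_3 = K^(3)(0) = 88

M_X(t) = (1 - 2*t)^(-11/2)
K_X(t) = log M_X(t) = -11*log(1 - 2*t)/2
K^(3)(t) = -88/(8*t^3 - 12*t^2 + 6*t - 1)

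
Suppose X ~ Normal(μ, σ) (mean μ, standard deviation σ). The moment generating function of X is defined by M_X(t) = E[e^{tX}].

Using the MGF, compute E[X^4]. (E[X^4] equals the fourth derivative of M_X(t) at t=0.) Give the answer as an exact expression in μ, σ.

E[X^4] = M^(4)(0) = μ^4 + 6*μ^2*σ^2 + 3*σ^4

M_X(t) = e^(μ*t + σ^2*t^2/2)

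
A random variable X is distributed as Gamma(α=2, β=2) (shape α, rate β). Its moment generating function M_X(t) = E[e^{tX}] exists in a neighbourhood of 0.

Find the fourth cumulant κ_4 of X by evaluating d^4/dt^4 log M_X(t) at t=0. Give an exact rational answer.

M_X(t) = 4/(2 - t)^2
K_X(t) = log M_X(t) = -2*log(2 - t) + 2*log(2)
K′(t) = -2/(t - 2)
K′′(t) = 2/(t^2 - 4*t + 4)
K′′′(t) = -4/(t^3 - 6*t^2 + 12*t - 8)
K′′′′(t) = 12/(t^4 - 8*t^3 + 24*t^2 - 32*t + 16)

κ_4 = K′′′′(0) = 3/4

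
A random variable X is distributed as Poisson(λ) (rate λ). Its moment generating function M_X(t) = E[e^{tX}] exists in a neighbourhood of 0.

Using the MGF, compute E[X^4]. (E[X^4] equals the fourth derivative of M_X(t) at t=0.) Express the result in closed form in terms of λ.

M_X(t) = e^(λ*(e^(t) - 1))
D^4[M](t) = (λ^4*e^(4*t)*e^(λ*e^(t)) + 6*λ^3*e^(3*t)*e^(λ*e^(t)) + 7*λ^2*e^(2*t)*e^(λ*e^(t)) + λ*e^(t)*e^(λ*e^(t)))*e^(-λ)

E[X^4] = D^4[M](0) = λ*(λ^3 + 6*λ^2 + 7*λ + 1)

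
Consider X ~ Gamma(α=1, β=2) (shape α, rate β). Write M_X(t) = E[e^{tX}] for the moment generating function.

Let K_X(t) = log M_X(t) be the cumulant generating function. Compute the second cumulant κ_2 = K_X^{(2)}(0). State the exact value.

κ_2 = K^(2)(0) = 1/4

M_X(t) = 2/(2 - t)
K_X(t) = log M_X(t) = -log(2 - t) + log(2)
K^(2)(t) = 1/(t^2 - 4*t + 4)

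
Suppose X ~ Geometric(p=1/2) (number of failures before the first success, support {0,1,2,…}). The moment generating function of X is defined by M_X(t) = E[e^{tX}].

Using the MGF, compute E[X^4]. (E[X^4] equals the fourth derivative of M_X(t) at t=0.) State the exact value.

E[X^4] = M^(4)(0) = 75

M_X(t) = 1/(2*(1 - e^(t)/2))
M^(4)(t) = (-e^(4*t) - 22*e^(3*t) - 44*e^(2*t) - 8*e^(t))/(e^(5*t) - 10*e^(4*t) + 40*e^(3*t) - 80*e^(2*t) + 80*e^(t) - 32)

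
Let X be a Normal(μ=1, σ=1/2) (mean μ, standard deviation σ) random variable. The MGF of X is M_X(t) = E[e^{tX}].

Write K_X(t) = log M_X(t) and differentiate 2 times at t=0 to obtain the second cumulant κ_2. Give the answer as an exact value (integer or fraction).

κ_2 = D^2[K](0) = 1/4

M_X(t) = e^(t^2/8 + t)
K_X(t) = log M_X(t) = t^2/8 + t
D^2[K](t) = 1/4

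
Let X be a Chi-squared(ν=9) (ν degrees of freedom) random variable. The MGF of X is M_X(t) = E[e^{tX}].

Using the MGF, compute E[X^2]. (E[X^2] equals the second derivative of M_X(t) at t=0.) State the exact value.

M_X(t) = (1 - 2*t)^(-9/2)
M^(2)(t) = 99/(64*t^6*√(1 - 2*t) - 192*t^5*√(1 - 2*t) + 240*t^4*√(1 - 2*t) - 160*t^3*√(1 - 2*t) + 60*t^2*√(1 - 2*t) - 12*t*√(1 - 2*t) + √(1 - 2*t))

E[X^2] = M^(2)(0) = 99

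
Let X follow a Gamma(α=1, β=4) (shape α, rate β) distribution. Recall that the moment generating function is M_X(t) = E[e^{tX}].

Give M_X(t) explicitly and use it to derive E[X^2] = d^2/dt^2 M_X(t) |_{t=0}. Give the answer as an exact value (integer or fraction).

M_X(t) = 4/(4 - t)
D^2[M](t) = -8/(t^3 - 12*t^2 + 48*t - 64)

E[X^2] = D^2[M](0) = 1/8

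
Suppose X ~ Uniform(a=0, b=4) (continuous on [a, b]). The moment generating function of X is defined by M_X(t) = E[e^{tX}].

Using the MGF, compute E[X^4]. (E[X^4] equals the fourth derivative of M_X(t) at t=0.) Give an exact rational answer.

M_X(t) = (e^(4*t) - 1)/(4*t)
M^(4)(t) = (64*t^4*e^(4*t) - 64*t^3*e^(4*t) + 48*t^2*e^(4*t) - 24*t*e^(4*t) + 6*e^(4*t) - 6)/t^5

E[X^4] = M^(4)(0) = 256/5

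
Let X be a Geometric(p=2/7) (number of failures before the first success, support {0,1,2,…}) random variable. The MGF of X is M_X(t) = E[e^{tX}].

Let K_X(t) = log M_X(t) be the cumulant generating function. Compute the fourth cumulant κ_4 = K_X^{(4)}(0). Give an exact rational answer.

M_X(t) = 2/(7*(1 - 5*e^(t)/7))
K_X(t) = log M_X(t) = -log(1 - 5*e^(t)/7) - log(7) + log(2)
K′(t) = -5*e^(t)/(5*e^(t) - 7)
K′′(t) = 35*e^(t)/(25*e^(2*t) - 70*e^(t) + 49)
K′′′(t) = (-175*e^(2*t) - 245*e^(t))/(125*e^(3*t) - 525*e^(2*t) + 735*e^(t) - 343)
K′′′′(t) = (875*e^(3*t) + 4900*e^(2*t) + 1715*e^(t))/(625*e^(4*t) - 3500*e^(3*t) + 7350*e^(2*t) - 6860*e^(t) + 2401)

κ_4 = K′′′′(0) = 3745/8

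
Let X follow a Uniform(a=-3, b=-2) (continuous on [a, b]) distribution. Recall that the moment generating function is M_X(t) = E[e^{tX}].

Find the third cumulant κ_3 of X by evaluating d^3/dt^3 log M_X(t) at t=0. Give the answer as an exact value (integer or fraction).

M_X(t) = (e^(-2*t) - e^(-3*t))/t
K_X(t) = log M_X(t) = -log(t) + log(e^(-2*t) - e^(-3*t))
K^(3)(t) = (t^3*e^(2*t) + t^3*e^(t) - 2*e^(3*t) + 6*e^(2*t) - 6*e^(t) + 2)/(t^3*e^(3*t) - 3*t^3*e^(2*t) + 3*t^3*e^(t) - t^3)

κ_3 = K^(3)(0) = 0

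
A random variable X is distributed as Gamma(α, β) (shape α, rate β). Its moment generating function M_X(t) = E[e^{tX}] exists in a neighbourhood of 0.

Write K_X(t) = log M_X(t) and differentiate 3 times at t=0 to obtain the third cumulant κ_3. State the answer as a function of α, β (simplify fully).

M_X(t) = (β/(β - t))^α
K_X(t) = log M_X(t) = α*(log(β) - log(β - t))
D^3[K](t) = -2*α/(-β^3 + 3*β^2*t - 3*β*t^2 + t^3)

κ_3 = D^3[K](0) = 2*α/β^3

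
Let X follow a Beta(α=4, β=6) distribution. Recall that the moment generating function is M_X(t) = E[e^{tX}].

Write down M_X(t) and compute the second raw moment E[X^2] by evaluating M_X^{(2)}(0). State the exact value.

E[X^2] = d^2M/dt^2 |_{t=0} = 2/11

M_X(t) = ₁F₁(4; 10; t)
dM/dt = 2*₁F₁(5; 11; t)/5
d^2M/dt^2 = 2*₁F₁(6; 12; t)/11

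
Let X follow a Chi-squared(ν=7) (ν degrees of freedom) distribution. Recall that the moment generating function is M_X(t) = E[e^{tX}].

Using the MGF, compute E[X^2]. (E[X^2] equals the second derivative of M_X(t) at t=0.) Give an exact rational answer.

M_X(t) = (1 - 2*t)^(-7/2)
dM/dt = 7/(16*t^4*√(1 - 2*t) - 32*t^3*√(1 - 2*t) + 24*t^2*√(1 - 2*t) - 8*t*√(1 - 2*t) + √(1 - 2*t))
d^2M/dt^2 = -63/(32*t^5*√(1 - 2*t) - 80*t^4*√(1 - 2*t) + 80*t^3*√(1 - 2*t) - 40*t^2*√(1 - 2*t) + 10*t*√(1 - 2*t) - √(1 - 2*t))

E[X^2] = d^2M/dt^2 |_{t=0} = 63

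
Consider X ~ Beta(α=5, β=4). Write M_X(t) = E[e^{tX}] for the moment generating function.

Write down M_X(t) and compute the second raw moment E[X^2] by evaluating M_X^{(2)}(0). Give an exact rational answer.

M_X(t) = ₁F₁(5; 9; t)
D^2[M](t) = ₁F₁(7; 11; t)/3

E[X^2] = D^2[M](0) = 1/3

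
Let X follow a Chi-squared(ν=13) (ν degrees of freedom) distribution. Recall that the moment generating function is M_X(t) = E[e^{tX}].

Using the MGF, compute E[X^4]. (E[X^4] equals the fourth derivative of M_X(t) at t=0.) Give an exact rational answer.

E[X^4] = d^4M/dt^4 |_{t=0} = 62985

M_X(t) = (1 - 2*t)^(-13/2)
dM/dt = -13/(128*t^7*√(1 - 2*t) - 448*t^6*√(1 - 2*t) + 672*t^5*√(1 - 2*t) - 560*t^4*√(1 - 2*t) + 280*t^3*√(1 - 2*t) - 84*t^2*√(1 - 2*t) + 14*t*√(1 - 2*t) - √(1 - 2*t))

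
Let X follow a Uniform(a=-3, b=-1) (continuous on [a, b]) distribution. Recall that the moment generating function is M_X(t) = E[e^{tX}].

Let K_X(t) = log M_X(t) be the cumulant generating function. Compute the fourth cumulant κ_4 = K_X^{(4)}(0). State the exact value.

M_X(t) = (e^(-t) - e^(-3*t))/(2*t)
K_X(t) = log M_X(t) = -log(t) + log(e^(-t) - e^(-3*t)) - log(2)

κ_4 = K^(4)(0) = -2/15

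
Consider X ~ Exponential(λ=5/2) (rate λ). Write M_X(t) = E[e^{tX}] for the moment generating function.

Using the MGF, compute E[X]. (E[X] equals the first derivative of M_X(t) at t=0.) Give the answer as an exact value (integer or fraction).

M_X(t) = 5/(2*(5/2 - t))
dM/dt = 10/(4*t^2 - 20*t + 25)

E[X] = dM/dt |_{t=0} = 2/5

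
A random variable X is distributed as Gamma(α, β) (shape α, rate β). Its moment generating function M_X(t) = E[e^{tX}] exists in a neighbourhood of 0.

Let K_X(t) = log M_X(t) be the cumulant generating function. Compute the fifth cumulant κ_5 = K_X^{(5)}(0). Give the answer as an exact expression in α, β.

M_X(t) = (β/(β - t))^α
K_X(t) = log M_X(t) = α*(log(β) - log(β - t))
D^5[K](t) = -24*α/(-β^5 + 5*β^4*t - 10*β^3*t^2 + 10*β^2*t^3 - 5*β*t^4 + t^5)

κ_5 = D^5[K](0) = 24*α/β^5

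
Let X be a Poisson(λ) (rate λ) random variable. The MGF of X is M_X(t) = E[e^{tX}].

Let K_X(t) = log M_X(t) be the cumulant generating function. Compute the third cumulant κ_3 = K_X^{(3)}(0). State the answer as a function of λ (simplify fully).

κ_3 = K′′′(0) = λ

M_X(t) = e^(λ*(e^(t) - 1))
K_X(t) = log M_X(t) = λ*(e^(t) - 1)
K′(t) = λ*e^(t)
K′′(t) = λ*e^(t)
K′′′(t) = λ*e^(t)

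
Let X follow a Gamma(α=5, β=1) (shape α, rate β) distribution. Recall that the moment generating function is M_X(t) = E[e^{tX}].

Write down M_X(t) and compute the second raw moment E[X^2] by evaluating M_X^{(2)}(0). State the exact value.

E[X^2] = M^(2)(0) = 30

M_X(t) = (1 - t)^(-5)
M^(2)(t) = -30/(t^7 - 7*t^6 + 21*t^5 - 35*t^4 + 35*t^3 - 21*t^2 + 7*t - 1)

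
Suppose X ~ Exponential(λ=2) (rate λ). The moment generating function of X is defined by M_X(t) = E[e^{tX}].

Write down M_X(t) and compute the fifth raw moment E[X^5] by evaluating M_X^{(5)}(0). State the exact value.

M_X(t) = 2/(2 - t)
M′(t) = 2/(t^2 - 4*t + 4)
M′′(t) = -4/(t^3 - 6*t^2 + 12*t - 8)
M′′′(t) = 12/(t^4 - 8*t^3 + 24*t^2 - 32*t + 16)
M′′′′(t) = -48/(t^5 - 10*t^4 + 40*t^3 - 80*t^2 + 80*t - 32)
M′′′′′(t) = 240/(t^6 - 12*t^5 + 60*t^4 - 160*t^3 + 240*t^2 - 192*t + 64)

E[X^5] = M′′′′′(0) = 15/4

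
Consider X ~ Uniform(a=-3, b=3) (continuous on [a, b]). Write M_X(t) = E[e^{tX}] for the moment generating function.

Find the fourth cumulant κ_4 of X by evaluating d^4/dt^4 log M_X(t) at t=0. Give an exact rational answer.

M_X(t) = (e^(3*t) - e^(-3*t))/(6*t)
K_X(t) = log M_X(t) = -log(t) + log(e^(3*t) - e^(-3*t)) - log(6)
dK/dt = (3*t*e^(6*t) + 3*t - e^(6*t) + 1)/(t*e^(6*t) - t)
d^2K/dt^2 = (-36*t^2*e^(6*t) + e^(12*t) - 2*e^(6*t) + 1)/(t^2*e^(12*t) - 2*t^2*e^(6*t) + t^2)
d^3K/dt^3 = (216*t^3*e^(12*t) + 216*t^3*e^(6*t) - 2*e^(18*t) + 6*e^(12*t) - 6*e^(6*t) + 2)/(t^3*e^(18*t) - 3*t^3*e^(12*t) + 3*t^3*e^(6*t) - t^3)

κ_4 = d^4K/dt^4 |_{t=0} = -54/5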